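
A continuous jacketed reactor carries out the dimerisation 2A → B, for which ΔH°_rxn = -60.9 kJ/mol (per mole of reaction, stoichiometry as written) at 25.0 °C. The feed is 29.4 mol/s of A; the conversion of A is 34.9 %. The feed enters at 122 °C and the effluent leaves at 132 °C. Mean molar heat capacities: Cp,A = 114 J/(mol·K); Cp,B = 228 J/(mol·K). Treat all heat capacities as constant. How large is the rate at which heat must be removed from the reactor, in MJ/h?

Extent of reaction ξ = 0.349 × 29.4 / 2 = 5.1303 mol/s
Reaction term: ξ·ΔH°_rxn = 5.1303 × -60.9 = -312.44 kJ/s
Sensible, feed 122→25 °C: -325.11 kJ/s
Outlet flows (mol/s): A 19.139, B 5.1303
Sensible, products 25→132 °C: 358.62 kJ/s
Q = ΔH = -278.92 kJ/s = -278.92 kW
Heat removed = 1004.1 MJ/h

Q_out = 1000 MJ/h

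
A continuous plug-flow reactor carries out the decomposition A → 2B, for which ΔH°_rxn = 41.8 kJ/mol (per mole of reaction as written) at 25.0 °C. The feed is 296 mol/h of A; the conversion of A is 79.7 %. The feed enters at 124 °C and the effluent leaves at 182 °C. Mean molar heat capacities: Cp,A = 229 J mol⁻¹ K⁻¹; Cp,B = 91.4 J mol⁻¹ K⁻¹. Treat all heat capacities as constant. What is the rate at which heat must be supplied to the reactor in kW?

Extent of reaction ξ = 0.797 × 296 = 235.91 mol/h
Reaction term: ξ·ΔH°_rxn = 235.91 × 41.8 = 9861.1 kJ/h
Sensible, feed 124→25 °C: -6710.6 kJ/h
Outlet flows (mol/h): A 60.088, B 471.82
Sensible, products 25→182 °C: 8930.9 kJ/h
Q = ΔH = 12081 kJ/h = 3.356 kW
Heat supplied = 3.356 kW

Q_in = 3.36 kW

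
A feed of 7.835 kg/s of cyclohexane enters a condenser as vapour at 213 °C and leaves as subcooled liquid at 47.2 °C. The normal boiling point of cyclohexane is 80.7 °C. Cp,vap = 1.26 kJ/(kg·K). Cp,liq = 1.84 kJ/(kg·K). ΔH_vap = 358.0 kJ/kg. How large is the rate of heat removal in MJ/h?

Q_c = 16500 MJ/h

vapour 213→80.7 °C: -166.7 kJ/kg
condensation at 80.7 °C: -358 kJ/kg
liquid 80.7→47.2 °C: -61.64 kJ/kg
Δh = -166.7 + -358 + -61.64 = -586.34 kJ/kg
Q = ṁ·Δh = 7.835 kg/s × -586.34 kJ/kg = -4594 kJ/s
|Q| = 4594 kW = 16538 MJ/h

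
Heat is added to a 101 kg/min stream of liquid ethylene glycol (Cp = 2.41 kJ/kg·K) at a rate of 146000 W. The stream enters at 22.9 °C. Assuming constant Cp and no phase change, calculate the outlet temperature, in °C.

T_out = 58.9 °C

Q = 146000 W = 8760 kJ/min
ΔT = Q/(ṁ·Cp) = 8760/(101×2.41) = 35.989 K
T_out = 22.9 + 35.989 = 58.889 °C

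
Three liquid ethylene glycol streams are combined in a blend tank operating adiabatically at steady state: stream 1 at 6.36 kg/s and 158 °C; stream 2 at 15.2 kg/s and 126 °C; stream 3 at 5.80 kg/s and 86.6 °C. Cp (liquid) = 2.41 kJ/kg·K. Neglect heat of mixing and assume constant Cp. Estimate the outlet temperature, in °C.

Energy balance with Q = 0: Σ ṁᵢCp,ᵢ(T_out − Tᵢ) = 0
Σ ṁᵢCp,ᵢTᵢ = 6.36×2.41×158 + 15.2×2.41×126 + 5.80×2.41×86.6 = 8247.9
Σ ṁᵢCp,ᵢ = 6.36×2.41 + 15.2×2.41 + 5.80×2.41 = 65.938
T_out = 8247.9 / 65.938 = 125.09 °C

T_out = 125 °C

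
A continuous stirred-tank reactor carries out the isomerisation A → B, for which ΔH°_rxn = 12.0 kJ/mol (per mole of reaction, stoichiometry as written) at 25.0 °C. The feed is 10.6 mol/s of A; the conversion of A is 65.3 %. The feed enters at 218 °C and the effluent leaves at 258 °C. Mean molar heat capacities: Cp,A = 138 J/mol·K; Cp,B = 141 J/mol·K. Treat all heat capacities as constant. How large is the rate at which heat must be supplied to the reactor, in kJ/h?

Q_in = 527000 kJ/h

Extent of reaction ξ = 0.653 × 10.6 = 6.9218 mol/s
Reaction term: ξ·ΔH°_rxn = 6.9218 × 12.0 = 83.062 kJ/s
Sensible, feed 218→25 °C: -282.32 kJ/s
Outlet flows (mol/s): A 3.6782, B 6.9218
Sensible, products 25→258 °C: 345.67 kJ/s
Q = ΔH = 146.41 kJ/s = 146.41 kW
Heat supplied = 527080 kJ/h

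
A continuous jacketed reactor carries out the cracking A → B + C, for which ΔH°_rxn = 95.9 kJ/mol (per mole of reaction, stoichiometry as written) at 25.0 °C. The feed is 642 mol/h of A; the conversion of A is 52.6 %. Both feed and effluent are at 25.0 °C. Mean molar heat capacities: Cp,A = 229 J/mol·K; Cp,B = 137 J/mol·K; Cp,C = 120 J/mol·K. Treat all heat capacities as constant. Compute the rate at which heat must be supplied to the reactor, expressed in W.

Extent of reaction ξ = 0.526 × 642 = 337.69 mol/h
Reaction term: ξ·ΔH°_rxn = 337.69 × 95.9 = 32385 kJ/h
Q = ΔH = 32385 kJ/h = 8.9957 kW
Heat supplied = 8995.7 W

Q_in = 9000 W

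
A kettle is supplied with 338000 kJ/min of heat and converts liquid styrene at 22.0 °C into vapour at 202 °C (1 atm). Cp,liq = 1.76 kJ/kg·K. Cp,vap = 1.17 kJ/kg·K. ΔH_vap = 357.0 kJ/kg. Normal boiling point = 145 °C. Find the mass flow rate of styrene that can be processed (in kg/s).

Δh = 1.76×(145−22.0) + 357.0 + 1.17×(202−145) = 640.17 kJ/kg
Q = 338000 kJ/min = 5633.3 kJ/s = 5633.3 kJ/s
ṁ = Q/Δh = 5633.3 / 640.17 = 8.7997 kg/s

ṁ = 8.80 kg/s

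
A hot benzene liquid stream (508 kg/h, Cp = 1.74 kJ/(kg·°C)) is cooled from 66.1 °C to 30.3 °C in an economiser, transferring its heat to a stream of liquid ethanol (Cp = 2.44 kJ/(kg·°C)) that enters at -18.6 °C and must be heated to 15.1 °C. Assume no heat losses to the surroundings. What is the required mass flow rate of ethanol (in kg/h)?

ṁ_c = 385 kg/h

Heat released by hot stream: Q = 508 × 1.74 × (66.1 − 30.3) = 31644 kJ/h
Energy balance on cold side (adiabatic exchanger): Q = ṁ_c·Cp_c·(T_c,out − T_c,in)
ṁ_c = 31644 / [2.44 × (15.1 − -18.6)] = 384.84 kg/h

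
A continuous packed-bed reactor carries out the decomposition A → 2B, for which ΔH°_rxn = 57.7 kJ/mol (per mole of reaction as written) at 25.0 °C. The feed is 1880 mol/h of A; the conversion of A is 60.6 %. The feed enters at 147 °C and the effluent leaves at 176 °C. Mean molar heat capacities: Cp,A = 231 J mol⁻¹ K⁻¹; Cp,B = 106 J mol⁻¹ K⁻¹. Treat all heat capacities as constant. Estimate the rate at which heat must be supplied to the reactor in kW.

Extent of reaction ξ = 0.606 × 1880 = 1139.3 mol/h
Reaction term: ξ·ΔH°_rxn = 1139.3 × 57.7 = 65736 kJ/h
Sensible, feed 147→25 °C: -52982 kJ/h
Outlet flows (mol/h): A 740.72, B 2278.6
Sensible, products 25→176 °C: 62308 kJ/h
Q = ΔH = 75062 kJ/h = 20.851 kW
Heat supplied = 20.851 kW

Q_in = 20.9 kW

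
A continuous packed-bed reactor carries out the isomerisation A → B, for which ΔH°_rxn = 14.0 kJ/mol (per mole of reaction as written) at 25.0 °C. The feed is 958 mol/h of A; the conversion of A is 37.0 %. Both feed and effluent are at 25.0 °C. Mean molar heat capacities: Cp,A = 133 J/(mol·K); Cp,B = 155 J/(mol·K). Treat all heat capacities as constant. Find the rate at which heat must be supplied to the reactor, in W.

Extent of reaction ξ = 0.370 × 958 = 354.46 mol/h
Reaction term: ξ·ΔH°_rxn = 354.46 × 14.0 = 4962.4 kJ/h
Q = ΔH = 4962.4 kJ/h = 1.3785 kW
Heat supplied = 1378.5 W

Q_in = 1380 W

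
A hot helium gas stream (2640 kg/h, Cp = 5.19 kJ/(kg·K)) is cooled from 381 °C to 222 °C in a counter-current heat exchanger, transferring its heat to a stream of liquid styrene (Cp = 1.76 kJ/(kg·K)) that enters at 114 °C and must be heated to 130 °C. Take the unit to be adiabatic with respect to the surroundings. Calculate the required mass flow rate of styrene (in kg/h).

Heat released by hot stream: Q = 2640 × 5.19 × (381 − 222) = 2.1786e+06 kJ/h
Energy balance on cold side (adiabatic exchanger): Q = ṁ_c·Cp_c·(T_c,out − T_c,in)
ṁ_c = 2.1786e+06 / [1.76 × (130 − 114)] = 77363 kg/h

ṁ_c = 77400 kg/h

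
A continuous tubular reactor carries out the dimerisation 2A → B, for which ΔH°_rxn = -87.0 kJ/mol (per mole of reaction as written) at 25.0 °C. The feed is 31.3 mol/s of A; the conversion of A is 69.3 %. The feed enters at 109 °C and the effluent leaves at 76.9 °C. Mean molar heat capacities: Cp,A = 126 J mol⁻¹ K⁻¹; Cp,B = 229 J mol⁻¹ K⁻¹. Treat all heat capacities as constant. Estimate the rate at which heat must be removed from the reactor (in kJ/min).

Extent of reaction ξ = 0.693 × 31.3 / 2 = 10.845 mol/s
Reaction term: ξ·ΔH°_rxn = 10.845 × -87.0 = -943.55 kJ/s
Sensible, feed 109→25 °C: -331.28 kJ/s
Outlet flows (mol/s): A 9.6091, B 10.845
Sensible, products 25→76.9 °C: 191.74 kJ/s
Q = ΔH = -1083.1 kJ/s = -1083.1 kW
Heat removed = 64986 kJ/min

Q_out = 65000 kJ/min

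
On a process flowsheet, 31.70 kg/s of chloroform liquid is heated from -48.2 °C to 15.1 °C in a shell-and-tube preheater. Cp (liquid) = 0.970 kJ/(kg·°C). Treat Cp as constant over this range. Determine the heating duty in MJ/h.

Q = ṁ·Cp·ΔT = 31.70 × 0.970 × (15.1 − -48.2) = 1946.4 kJ/s
Heating duty = 7007.1 MJ/h

Q = 7010 MJ/h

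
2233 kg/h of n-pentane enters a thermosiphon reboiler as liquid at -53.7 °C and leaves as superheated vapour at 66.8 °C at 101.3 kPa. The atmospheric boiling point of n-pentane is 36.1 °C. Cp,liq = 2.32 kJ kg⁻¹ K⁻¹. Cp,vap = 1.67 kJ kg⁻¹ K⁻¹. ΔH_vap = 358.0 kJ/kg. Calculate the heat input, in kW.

liquid -53.7→36.1 °C: 208.34 kJ/kg
vaporisation at 36.1 °C: 358 kJ/kg
vapour 36.1→66.8 °C: 51.269 kJ/kg
Δh = 208.34 + 358 + 51.269 = 617.61 kJ/kg
Q = ṁ·Δh = 2233 kg/h × 617.61 kJ/kg = 1.3791e+06 kJ/h
|Q| = 383.09 kW

Q = 383 kW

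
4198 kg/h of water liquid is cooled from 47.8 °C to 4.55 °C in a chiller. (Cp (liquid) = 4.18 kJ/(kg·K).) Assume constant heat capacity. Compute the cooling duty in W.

Q = ṁ·Cp·ΔT = 4198 × 4.18 × (4.55 − 47.8) = -758940 kJ/h
Converting: 758940 / 3600 s = 210.82 kW
Cooling duty = 210820 W

Q_c = 211000 W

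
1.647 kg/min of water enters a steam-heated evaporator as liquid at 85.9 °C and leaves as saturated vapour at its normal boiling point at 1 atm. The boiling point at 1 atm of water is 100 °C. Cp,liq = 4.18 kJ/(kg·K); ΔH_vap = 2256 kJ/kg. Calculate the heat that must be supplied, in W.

Q = 63500 W

liquid 85.9→100 °C: 58.938 kJ/kg
vaporisation at 100 °C: 2256 kJ/kg
Δh = 58.938 + 2256 = 2314.9 kJ/kg
Q = ṁ·Δh = 1.647 kg/min × 2314.9 kJ/kg = 3812.7 kJ/min
|Q| = 63.545 kW = 63545 W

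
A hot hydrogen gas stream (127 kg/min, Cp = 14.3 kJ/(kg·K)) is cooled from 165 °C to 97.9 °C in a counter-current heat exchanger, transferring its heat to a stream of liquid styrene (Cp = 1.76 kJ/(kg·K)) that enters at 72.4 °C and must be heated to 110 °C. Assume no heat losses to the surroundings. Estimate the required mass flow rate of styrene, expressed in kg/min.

ṁ_c = 1840 kg/min

Heat released by hot stream: Q = 127 × 14.3 × (165 − 97.9) = 121860 kJ/min
Energy balance on cold side (adiabatic exchanger): Q = ṁ_c·Cp_c·(T_c,out − T_c,in)
ṁ_c = 121860 / [1.76 × (110 − 72.4)] = 1841.5 kg/min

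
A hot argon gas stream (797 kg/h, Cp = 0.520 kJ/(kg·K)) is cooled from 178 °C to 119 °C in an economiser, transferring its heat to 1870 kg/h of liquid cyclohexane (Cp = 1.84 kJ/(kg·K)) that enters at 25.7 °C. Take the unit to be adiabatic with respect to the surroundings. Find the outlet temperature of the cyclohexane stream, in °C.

T_c,out = 32.8 °C

Heat released by hot stream: Q = 797 × 0.520 × (178 − 119) = 24452 kJ/h
Energy balance on cold side (adiabatic exchanger): Q = ṁ_c·Cp_c·(T_c,out − T_c,in)
T_c,out = 25.7 + 24452/(1870 × 1.84) = 32.806 °C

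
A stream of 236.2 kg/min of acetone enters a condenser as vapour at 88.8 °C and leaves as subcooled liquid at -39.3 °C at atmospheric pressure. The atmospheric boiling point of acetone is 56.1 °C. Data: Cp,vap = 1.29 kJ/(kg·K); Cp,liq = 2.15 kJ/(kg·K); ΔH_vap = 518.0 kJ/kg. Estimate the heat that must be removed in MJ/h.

vapour 88.8→56.1 °C: -42.183 kJ/kg
condensation at 56.1 °C: -518 kJ/kg
liquid 56.1→-39.3 °C: -205.11 kJ/kg
Δh = -42.183 + -518 + -205.11 = -765.29 kJ/kg
Q = ṁ·Δh = 236.2 kg/min × -765.29 kJ/kg = -180760 kJ/min
|Q| = 3012.7 kW = 10846 MJ/h

Q_c = 10800 MJ/h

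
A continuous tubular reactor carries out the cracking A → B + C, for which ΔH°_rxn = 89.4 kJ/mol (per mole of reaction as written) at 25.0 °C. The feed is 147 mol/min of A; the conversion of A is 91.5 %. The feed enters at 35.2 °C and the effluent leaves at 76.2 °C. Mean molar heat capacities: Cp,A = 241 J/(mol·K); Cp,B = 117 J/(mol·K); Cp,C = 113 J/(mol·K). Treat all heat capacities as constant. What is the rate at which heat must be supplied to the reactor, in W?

Q_in = 223000 W

Extent of reaction ξ = 0.915 × 147 = 134.5 mol/min
Reaction term: ξ·ΔH°_rxn = 134.5 × 89.4 = 12025 kJ/min
Sensible, feed 35.2→25 °C: -361.36 kJ/min
Outlet flows (mol/min): A 12.495, B 134.5, C 134.5
Sensible, products 25→76.2 °C: 1738.1 kJ/min
Q = ΔH = 13402 kJ/min = 223.36 kW
Heat supplied = 223360 W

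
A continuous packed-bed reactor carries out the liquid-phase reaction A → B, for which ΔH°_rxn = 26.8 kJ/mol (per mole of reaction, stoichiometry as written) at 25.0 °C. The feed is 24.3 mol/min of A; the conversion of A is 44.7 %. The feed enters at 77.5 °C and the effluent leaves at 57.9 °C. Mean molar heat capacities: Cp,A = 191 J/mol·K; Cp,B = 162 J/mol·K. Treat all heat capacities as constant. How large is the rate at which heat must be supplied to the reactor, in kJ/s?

Extent of reaction ξ = 0.447 × 24.3 = 10.862 mol/min
Reaction term: ξ·ΔH°_rxn = 10.862 × 26.8 = 291.1 kJ/min
Sensible, feed 77.5→25 °C: -243.67 kJ/min
Outlet flows (mol/min): A 13.438, B 10.862
Sensible, products 25→57.9 °C: 142.34 kJ/min
Q = ΔH = 189.77 kJ/min = 3.1629 kW
Heat supplied = 3.1629 kJ/s

Q_in = 3.16 kJ/s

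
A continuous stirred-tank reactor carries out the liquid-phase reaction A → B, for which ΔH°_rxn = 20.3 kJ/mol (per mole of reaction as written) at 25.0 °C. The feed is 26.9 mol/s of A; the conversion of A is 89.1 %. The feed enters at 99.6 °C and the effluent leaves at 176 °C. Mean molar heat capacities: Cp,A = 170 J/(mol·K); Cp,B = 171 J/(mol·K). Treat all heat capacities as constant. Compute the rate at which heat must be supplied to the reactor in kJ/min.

Extent of reaction ξ = 0.891 × 26.9 = 23.968 mol/s
Reaction term: ξ·ΔH°_rxn = 23.968 × 20.3 = 486.55 kJ/s
Sensible, feed 99.6→25 °C: -341.15 kJ/s
Outlet flows (mol/s): A 2.9321, B 23.968
Sensible, products 25→176 °C: 694.14 kJ/s
Q = ΔH = 839.54 kJ/s = 839.54 kW
Heat supplied = 50373 kJ/min

Q_in = 50400 kJ/min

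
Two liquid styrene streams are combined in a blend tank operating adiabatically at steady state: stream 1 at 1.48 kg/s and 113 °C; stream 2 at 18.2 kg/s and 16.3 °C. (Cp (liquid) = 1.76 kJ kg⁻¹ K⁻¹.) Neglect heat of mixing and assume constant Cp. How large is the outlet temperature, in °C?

T_out = 23.6 °C

Energy balance with Q = 0: Σ ṁᵢCp,ᵢ(T_out − Tᵢ) = 0
T_out = Σ ṁᵢCp,ᵢTᵢ / Σ ṁᵢCp,ᵢ
      = 816.46 / 34.637 = 23.572 °C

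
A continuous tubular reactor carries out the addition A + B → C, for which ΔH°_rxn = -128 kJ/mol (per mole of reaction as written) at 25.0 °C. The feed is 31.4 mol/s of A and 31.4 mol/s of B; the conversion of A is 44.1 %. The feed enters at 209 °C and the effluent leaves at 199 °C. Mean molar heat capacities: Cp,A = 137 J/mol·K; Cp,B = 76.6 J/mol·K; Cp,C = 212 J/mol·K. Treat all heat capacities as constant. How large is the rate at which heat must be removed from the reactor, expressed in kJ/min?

Extent of reaction ξ = 0.441 × 31.4 = 13.847 mol/s
Reaction term: ξ·ΔH°_rxn = 13.847 × -128 = -1772.5 kJ/s
Sensible, feed 209→25 °C: -1234.1 kJ/s
Outlet flows (mol/s): A 17.553, B 17.553, C 13.847
Sensible, products 25→199 °C: 1163.2 kJ/s
Q = ΔH = -1843.4 kJ/s = -1843.4 kW
Heat removed = 110600 kJ/min

Q_out = 111000 kJ/min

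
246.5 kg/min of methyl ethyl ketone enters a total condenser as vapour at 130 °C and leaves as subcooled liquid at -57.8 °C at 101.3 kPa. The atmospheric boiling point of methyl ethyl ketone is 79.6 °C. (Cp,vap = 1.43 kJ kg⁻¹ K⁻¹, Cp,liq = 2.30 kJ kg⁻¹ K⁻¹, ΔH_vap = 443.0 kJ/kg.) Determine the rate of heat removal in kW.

vapour 130→79.6 °C: -72.072 kJ/kg
condensation at 79.6 °C: -443 kJ/kg
liquid 79.6→-57.8 °C: -316.02 kJ/kg
Δh = -72.072 + -443 + -316.02 = -831.09 kJ/kg
Q = ṁ·Δh = 246.5 kg/min × -831.09 kJ/kg = -204860 kJ/min
|Q| = 3414.4 kW

Q_c = 3410 kW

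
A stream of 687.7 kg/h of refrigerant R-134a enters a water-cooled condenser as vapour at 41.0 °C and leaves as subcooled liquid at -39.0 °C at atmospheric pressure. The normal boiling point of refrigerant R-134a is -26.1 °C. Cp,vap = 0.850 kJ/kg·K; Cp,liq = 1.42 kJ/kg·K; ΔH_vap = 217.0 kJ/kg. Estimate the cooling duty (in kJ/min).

vapour 41.0→-26.1 °C: -57.035 kJ/kg
condensation at -26.1 °C: -217 kJ/kg
liquid -26.1→-39.0 °C: -18.318 kJ/kg
Δh = -57.035 + -217 + -18.318 = -292.35 kJ/kg
Q = ṁ·Δh = 687.7 kg/h × -292.35 kJ/kg = -201050 kJ/h
|Q| = 55.848 kW = 3350.9 kJ/min

Q_c = 3350 kJ/min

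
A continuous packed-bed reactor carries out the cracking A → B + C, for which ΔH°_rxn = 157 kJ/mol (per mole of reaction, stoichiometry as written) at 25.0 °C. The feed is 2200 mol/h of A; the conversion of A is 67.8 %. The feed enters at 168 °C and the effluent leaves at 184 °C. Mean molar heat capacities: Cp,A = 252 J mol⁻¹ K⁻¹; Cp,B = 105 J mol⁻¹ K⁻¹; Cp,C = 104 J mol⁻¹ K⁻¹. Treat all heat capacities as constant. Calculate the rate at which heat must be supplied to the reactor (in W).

Q_in = 64700 W

Extent of reaction ξ = 0.678 × 2200 = 1491.6 mol/h
Reaction term: ξ·ΔH°_rxn = 1491.6 × 157 = 234180 kJ/h
Sensible, feed 168→25 °C: -79279 kJ/h
Outlet flows (mol/h): A 708.4, B 1491.6, C 1491.6
Sensible, products 25→184 °C: 77952 kJ/h
Q = ΔH = 232850 kJ/h = 64.682 kW
Heat supplied = 64682 W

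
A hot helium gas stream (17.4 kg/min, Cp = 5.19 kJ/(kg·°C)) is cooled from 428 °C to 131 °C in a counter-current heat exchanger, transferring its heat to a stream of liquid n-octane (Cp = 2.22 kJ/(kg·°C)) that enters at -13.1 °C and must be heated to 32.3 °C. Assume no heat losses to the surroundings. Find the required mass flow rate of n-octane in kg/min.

ṁ_c = 266 kg/min

Heat released by hot stream: Q = 17.4 × 5.19 × (428 − 131) = 26821 kJ/min
Energy balance on cold side (adiabatic exchanger): Q = ṁ_c·Cp_c·(T_c,out − T_c,in)
ṁ_c = 26821 / [2.22 × (32.3 − -13.1)] = 266.11 kg/min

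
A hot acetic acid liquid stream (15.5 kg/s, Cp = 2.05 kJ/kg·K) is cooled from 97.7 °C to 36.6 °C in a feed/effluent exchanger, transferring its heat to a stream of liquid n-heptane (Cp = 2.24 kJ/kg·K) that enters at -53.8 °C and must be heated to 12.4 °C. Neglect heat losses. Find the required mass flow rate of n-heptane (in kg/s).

ṁ_c = 13.1 kg/s

Heat released by hot stream: Q = 15.5 × 2.05 × (97.7 − 36.6) = 1941.5 kJ/s
Energy balance on cold side (adiabatic exchanger): Q = ṁ_c·Cp_c·(T_c,out − T_c,in)
ṁ_c = 1941.5 / [2.24 × (12.4 − -53.8)] = 13.092 kg/s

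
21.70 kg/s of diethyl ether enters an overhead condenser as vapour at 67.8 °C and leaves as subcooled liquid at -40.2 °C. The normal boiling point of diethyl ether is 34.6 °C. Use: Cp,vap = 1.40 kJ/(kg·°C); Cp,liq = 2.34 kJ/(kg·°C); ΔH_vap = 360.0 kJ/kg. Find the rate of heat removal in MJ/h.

Q_c = 45400 MJ/h

vapour 67.8→34.6 °C: -46.48 kJ/kg
condensation at 34.6 °C: -360 kJ/kg
liquid 34.6→-40.2 °C: -175.03 kJ/kg
Δh = -46.48 + -360 + -175.03 = -581.51 kJ/kg
Q = ṁ·Δh = 21.70 kg/s × -581.51 kJ/kg = -12619 kJ/s
|Q| = 12619 kW = 45428 MJ/h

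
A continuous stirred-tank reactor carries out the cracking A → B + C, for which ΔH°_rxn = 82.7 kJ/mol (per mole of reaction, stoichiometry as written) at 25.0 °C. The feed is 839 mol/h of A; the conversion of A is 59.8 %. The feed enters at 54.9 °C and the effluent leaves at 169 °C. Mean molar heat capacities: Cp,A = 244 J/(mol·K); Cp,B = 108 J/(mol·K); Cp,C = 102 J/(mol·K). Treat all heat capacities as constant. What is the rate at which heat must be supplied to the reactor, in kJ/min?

Extent of reaction ξ = 0.598 × 839 = 501.72 mol/h
Reaction term: ξ·ΔH°_rxn = 501.72 × 82.7 = 41492 kJ/h
Sensible, feed 54.9→25 °C: -6121 kJ/h
Outlet flows (mol/h): A 337.28, B 501.72, C 501.72
Sensible, products 25→169 °C: 27023 kJ/h
Q = ΔH = 62394 kJ/h = 17.332 kW
Heat supplied = 1039.9 kJ/min

Q_in = 1040 kJ/min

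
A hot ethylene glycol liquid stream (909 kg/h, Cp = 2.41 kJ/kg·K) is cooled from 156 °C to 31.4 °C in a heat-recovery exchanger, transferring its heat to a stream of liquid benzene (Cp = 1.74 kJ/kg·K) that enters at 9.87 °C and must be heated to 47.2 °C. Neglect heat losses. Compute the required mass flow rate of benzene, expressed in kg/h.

Heat released by hot stream: Q = 909 × 2.41 × (156 − 31.4) = 272960 kJ/h
Energy balance on cold side (adiabatic exchanger): Q = ṁ_c·Cp_c·(T_c,out − T_c,in)
ṁ_c = 272960 / [1.74 × (47.2 − 9.87)] = 4202.3 kg/h

ṁ_c = 4200 kg/h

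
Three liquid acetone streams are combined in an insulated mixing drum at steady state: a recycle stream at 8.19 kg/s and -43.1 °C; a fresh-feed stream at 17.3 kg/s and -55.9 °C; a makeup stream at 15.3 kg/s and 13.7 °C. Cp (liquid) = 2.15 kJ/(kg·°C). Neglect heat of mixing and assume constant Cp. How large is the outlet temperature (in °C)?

Energy balance with Q = 0: Σ ṁᵢCp,ᵢ(T_out − Tᵢ) = 0
T_out = Σ ṁᵢCp,ᵢTᵢ / Σ ṁᵢCp,ᵢ
      = -2387.5 / 87.698 = -27.224 °C

T_out = -27.2 °C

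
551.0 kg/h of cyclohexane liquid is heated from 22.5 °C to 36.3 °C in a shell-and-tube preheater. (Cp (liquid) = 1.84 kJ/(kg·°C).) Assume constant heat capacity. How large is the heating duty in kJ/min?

Q = ṁ·Cp·ΔT = 551.0 × 1.84 × (36.3 − 22.5) = 13991 kJ/h
Converting: 13991 / 3600 s = 3.8864 kW
Heating duty = 233.18 kJ/min

Q = 233 kJ/min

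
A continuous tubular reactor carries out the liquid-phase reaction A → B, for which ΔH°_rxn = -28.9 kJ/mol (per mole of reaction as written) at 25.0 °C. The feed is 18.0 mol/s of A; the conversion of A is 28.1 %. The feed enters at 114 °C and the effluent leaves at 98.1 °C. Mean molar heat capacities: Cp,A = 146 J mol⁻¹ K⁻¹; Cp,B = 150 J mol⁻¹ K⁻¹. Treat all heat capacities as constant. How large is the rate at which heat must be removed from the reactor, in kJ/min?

Extent of reaction ξ = 0.281 × 18.0 = 5.058 mol/s
Reaction term: ξ·ΔH°_rxn = 5.058 × -28.9 = -146.18 kJ/s
Sensible, feed 114→25 °C: -233.89 kJ/s
Outlet flows (mol/s): A 12.942, B 5.058
Sensible, products 25→98.1 °C: 193.59 kJ/s
Q = ΔH = -186.48 kJ/s = -186.48 kW
Heat removed = 11189 kJ/min

Q_out = 11200 kJ/min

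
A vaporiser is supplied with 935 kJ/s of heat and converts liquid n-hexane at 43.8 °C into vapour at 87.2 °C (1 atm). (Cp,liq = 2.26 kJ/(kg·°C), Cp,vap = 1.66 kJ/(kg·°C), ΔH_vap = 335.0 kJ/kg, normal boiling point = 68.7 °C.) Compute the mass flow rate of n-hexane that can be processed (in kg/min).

Δh = 2.26×(68.7−43.8) + 335.0 + 1.66×(87.2−68.7) = 421.98 kJ/kg
Q = 935 kJ/s = 935 kJ/s = 56100 kJ/min
ṁ = Q/Δh = 56100 / 421.98 = 132.94 kg/min

ṁ = 133 kg/min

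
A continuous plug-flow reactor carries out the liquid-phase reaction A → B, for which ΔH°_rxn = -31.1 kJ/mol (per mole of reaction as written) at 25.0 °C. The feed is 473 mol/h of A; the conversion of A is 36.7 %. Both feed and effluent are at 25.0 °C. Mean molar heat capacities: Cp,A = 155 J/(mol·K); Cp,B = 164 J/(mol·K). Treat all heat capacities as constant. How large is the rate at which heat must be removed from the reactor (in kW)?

Extent of reaction ξ = 0.367 × 473 = 173.59 mol/h
Reaction term: ξ·ΔH°_rxn = 173.59 × -31.1 = -5398.7 kJ/h
Q = ΔH = -5398.7 kJ/h = -1.4996 kW
Heat removed = 1.4996 kW

Q_out = 1.50 kW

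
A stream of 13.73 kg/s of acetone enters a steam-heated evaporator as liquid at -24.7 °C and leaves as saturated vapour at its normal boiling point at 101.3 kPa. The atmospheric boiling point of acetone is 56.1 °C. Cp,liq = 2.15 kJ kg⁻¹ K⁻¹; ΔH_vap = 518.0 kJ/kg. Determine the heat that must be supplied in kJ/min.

liquid -24.7→56.1 °C: 173.72 kJ/kg
vaporisation at 56.1 °C: 518 kJ/kg
Δh = 173.72 + 518 = 691.72 kJ/kg
Q = ṁ·Δh = 13.73 kg/s × 691.72 kJ/kg = 9497.3 kJ/s
|Q| = 9497.3 kW = 569840 kJ/min

Q = 570000 kJ/min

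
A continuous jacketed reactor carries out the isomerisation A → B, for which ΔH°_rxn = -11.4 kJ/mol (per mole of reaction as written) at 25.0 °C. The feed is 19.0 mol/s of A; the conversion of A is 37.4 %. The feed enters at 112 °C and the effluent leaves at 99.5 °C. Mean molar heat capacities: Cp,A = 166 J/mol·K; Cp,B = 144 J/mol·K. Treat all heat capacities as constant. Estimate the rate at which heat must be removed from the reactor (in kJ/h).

Q_out = 475000 kJ/h

Extent of reaction ξ = 0.374 × 19.0 = 7.106 mol/s
Reaction term: ξ·ΔH°_rxn = 7.106 × -11.4 = -81.008 kJ/s
Sensible, feed 112→25 °C: -274.4 kJ/s
Outlet flows (mol/s): A 11.894, B 7.106
Sensible, products 25→99.5 °C: 223.33 kJ/s
Q = ΔH = -132.08 kJ/s = -132.08 kW
Heat removed = 475490 kJ/h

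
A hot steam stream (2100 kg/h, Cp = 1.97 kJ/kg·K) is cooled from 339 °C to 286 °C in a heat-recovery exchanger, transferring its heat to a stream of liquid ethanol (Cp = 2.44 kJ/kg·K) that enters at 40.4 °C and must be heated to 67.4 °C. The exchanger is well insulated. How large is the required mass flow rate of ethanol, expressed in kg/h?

ṁ_c = 3330 kg/h

Heat released by hot stream: Q = 2100 × 1.97 × (339 − 286) = 219260 kJ/h
Energy balance on cold side (adiabatic exchanger): Q = ṁ_c·Cp_c·(T_c,out − T_c,in)
ṁ_c = 219260 / [2.44 × (67.4 − 40.4)] = 3328.2 kg/h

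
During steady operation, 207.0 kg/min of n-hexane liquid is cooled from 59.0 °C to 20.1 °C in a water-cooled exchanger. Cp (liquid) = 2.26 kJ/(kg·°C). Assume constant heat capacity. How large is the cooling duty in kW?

Q = ṁ·Cp·ΔT = 207.0 × 2.26 × (20.1 − 59.0) = -18198 kJ/min
Converting: 18198 / 60 s = 303.3 kW

Q_c = 303 kW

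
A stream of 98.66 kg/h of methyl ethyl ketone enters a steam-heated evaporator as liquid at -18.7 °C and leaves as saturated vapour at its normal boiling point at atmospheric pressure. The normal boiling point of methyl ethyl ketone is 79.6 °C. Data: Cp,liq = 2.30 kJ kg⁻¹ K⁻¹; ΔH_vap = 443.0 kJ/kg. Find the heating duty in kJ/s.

liquid -18.7→79.6 °C: 226.09 kJ/kg
vaporisation at 79.6 °C: 443 kJ/kg
Δh = 226.09 + 443 = 669.09 kJ/kg
Q = ṁ·Δh = 98.66 kg/h × 669.09 kJ/kg = 66012 kJ/h
|Q| = 18.337 kW

Q = 18.3 kJ/s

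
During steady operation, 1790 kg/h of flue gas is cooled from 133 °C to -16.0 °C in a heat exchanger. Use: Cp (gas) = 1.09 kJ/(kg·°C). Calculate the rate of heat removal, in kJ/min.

Q_c = 4850 kJ/min

Q = ṁ·Cp·ΔT = 1790 × 1.09 × (-16.0 − 133) = -290710 kJ/h
Converting: 290710 / 3600 s = 80.754 kW
Cooling duty = 4845.2 kJ/min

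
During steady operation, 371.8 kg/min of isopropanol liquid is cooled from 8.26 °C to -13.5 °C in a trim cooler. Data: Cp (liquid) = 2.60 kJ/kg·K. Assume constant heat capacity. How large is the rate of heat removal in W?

Q_c = 351000 W

Q = ṁ·Cp·ΔT = 371.8 × 2.60 × (-13.5 − 8.26) = -21035 kJ/min
Converting: 21035 / 60 s = 350.58 kW
Cooling duty = 350580 W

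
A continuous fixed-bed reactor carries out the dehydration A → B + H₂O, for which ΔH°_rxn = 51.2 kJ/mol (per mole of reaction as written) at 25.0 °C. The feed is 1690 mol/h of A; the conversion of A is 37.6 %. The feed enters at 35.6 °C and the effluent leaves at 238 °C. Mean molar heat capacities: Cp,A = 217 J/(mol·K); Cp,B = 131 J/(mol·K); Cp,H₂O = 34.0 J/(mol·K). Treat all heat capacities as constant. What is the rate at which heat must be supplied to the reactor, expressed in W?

Q_in = 27700 W

Extent of reaction ξ = 0.376 × 1690 = 635.44 mol/h
Reaction term: ξ·ΔH°_rxn = 635.44 × 51.2 = 32535 kJ/h
Sensible, feed 35.6→25 °C: -3887.3 kJ/h
Outlet flows (mol/h): A 1054.6, B 635.44, H₂O 635.44
Sensible, products 25→238 °C: 71075 kJ/h
Q = ΔH = 99723 kJ/h = 27.701 kW
Heat supplied = 27701 W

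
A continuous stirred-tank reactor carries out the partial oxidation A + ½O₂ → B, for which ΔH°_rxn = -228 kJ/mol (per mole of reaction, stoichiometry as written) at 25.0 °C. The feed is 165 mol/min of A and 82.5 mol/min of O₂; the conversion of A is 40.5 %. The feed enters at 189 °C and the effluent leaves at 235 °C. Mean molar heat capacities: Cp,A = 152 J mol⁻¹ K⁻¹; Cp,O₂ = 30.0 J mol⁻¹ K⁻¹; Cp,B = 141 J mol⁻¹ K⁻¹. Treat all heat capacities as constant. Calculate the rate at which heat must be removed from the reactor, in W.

Q_out = 239000 W

Extent of reaction ξ = 0.405 × 165 = 66.825 mol/min
Reaction term: ξ·ΔH°_rxn = 66.825 × -228 = -15236 kJ/min
Sensible, feed 189→25 °C: -4519 kJ/min
Outlet flows (mol/min): A 98.175, O₂ 49.087, B 66.825
Sensible, products 25→235 °C: 5421.7 kJ/min
Q = ΔH = -14333 kJ/min = -238.89 kW
Heat removed = 238890 W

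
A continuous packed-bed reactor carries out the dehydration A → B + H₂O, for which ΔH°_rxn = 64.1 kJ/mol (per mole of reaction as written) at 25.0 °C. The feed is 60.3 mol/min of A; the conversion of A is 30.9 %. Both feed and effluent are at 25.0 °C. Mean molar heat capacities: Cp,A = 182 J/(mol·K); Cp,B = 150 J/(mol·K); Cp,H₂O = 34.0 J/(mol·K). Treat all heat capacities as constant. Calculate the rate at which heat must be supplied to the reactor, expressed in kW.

Extent of reaction ξ = 0.309 × 60.3 = 18.633 mol/min
Reaction term: ξ·ΔH°_rxn = 18.633 × 64.1 = 1194.4 kJ/min
Q = ΔH = 1194.4 kJ/min = 19.906 kW
Heat supplied = 19.906 kW

Q_in = 19.9 kW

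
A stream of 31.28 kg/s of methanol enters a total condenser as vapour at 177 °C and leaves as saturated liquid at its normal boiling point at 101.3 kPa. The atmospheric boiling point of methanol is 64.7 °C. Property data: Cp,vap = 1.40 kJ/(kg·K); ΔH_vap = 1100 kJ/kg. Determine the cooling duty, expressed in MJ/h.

Q_c = 142000 MJ/h

vapour 177→64.7 °C: -157.22 kJ/kg
condensation at 64.7 °C: -1100 kJ/kg
Δh = -157.22 + -1100 = -1257.2 kJ/kg
Q = ṁ·Δh = 31.28 kg/s × -1257.2 kJ/kg = -39326 kJ/s
|Q| = 39326 kW = 141570 MJ/h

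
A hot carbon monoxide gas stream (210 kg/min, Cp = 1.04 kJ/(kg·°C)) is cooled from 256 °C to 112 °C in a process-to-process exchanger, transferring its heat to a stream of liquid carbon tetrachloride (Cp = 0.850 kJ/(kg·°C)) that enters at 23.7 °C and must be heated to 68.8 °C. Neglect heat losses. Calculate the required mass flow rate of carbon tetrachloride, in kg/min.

Heat released by hot stream: Q = 210 × 1.04 × (256 − 112) = 31450 kJ/min
Energy balance on cold side (adiabatic exchanger): Q = ṁ_c·Cp_c·(T_c,out − T_c,in)
ṁ_c = 31450 / [0.850 × (68.8 − 23.7)] = 820.39 kg/min

ṁ_c = 820 kg/min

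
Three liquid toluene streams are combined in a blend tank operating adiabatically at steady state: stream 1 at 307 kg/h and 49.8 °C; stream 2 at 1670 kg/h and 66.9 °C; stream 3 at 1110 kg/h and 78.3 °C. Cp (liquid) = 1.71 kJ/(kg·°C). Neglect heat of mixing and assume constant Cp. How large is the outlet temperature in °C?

T_out = 69.3 °C

No heat crosses the boundary, so H_out = H_in.
T_out = Σ ṁᵢCp,ᵢTᵢ / Σ ṁᵢCp,ᵢ
      = 365810 / 5278.8 = 69.299 °C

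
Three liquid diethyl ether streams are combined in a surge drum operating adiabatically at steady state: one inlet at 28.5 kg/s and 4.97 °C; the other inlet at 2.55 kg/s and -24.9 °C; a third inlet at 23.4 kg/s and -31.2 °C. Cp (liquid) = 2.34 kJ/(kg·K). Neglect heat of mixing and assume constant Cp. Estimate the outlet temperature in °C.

T_out = -12.0 °C

Energy balance with Q = 0: Σ ṁᵢCp,ᵢ(T_out − Tᵢ) = 0
T_out = Σ ṁᵢCp,ᵢTᵢ / Σ ṁᵢCp,ᵢ
      = -1525.5 / 127.41 = -11.973 °C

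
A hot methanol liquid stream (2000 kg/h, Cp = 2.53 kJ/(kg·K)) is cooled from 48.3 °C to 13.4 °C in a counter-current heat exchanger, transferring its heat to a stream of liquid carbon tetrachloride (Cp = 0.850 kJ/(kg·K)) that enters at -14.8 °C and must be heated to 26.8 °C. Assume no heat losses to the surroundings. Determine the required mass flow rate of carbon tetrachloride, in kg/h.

Heat released by hot stream: Q = 2000 × 2.53 × (48.3 − 13.4) = 176590 kJ/h
Energy balance on cold side (adiabatic exchanger): Q = ṁ_c·Cp_c·(T_c,out − T_c,in)
ṁ_c = 176590 / [0.850 × (26.8 − -14.8)] = 4994.2 kg/h

ṁ_c = 4990 kg/h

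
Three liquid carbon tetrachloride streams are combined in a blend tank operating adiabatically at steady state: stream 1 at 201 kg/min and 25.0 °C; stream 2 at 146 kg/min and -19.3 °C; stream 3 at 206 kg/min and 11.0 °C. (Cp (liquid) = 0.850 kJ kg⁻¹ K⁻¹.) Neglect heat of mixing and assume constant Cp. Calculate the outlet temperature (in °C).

Energy balance with Q = 0: Σ ṁᵢCp,ᵢ(T_out − Tᵢ) = 0
T_out = Σ ṁᵢCp,ᵢTᵢ / Σ ṁᵢCp,ᵢ
      = 3802.2 / 470.05 = 8.089 °C

T_out = 8.09 °C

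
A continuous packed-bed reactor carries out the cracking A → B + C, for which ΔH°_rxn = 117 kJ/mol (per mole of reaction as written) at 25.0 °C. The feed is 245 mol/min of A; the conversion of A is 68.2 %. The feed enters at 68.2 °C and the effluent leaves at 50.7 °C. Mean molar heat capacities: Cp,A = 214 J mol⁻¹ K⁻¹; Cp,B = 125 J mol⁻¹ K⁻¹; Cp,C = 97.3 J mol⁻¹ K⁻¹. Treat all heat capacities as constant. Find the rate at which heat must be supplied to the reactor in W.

Extent of reaction ξ = 0.682 × 245 = 167.09 mol/min
Reaction term: ξ·ΔH°_rxn = 167.09 × 117 = 19550 kJ/min
Sensible, feed 68.2→25 °C: -2265 kJ/min
Outlet flows (mol/min): A 77.91, B 167.09, C 167.09
Sensible, products 25→50.7 °C: 1383.1 kJ/min
Q = ΔH = 18668 kJ/min = 311.13 kW
Heat supplied = 311130 W

Q_in = 311000 W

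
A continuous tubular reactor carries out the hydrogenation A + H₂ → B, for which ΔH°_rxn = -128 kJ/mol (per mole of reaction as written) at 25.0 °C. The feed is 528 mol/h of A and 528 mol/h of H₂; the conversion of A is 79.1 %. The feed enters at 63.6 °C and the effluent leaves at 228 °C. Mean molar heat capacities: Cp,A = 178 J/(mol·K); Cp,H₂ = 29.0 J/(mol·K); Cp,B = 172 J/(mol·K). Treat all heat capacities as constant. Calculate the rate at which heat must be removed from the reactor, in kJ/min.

Extent of reaction ξ = 0.791 × 528 = 417.65 mol/h
Reaction term: ξ·ΔH°_rxn = 417.65 × -128 = -53459 kJ/h
Sensible, feed 63.6→25 °C: -4218.8 kJ/h
Outlet flows (mol/h): A 110.35, H₂ 110.35, B 417.65
Sensible, products 25→228 °C: 19220 kJ/h
Q = ΔH = -38458 kJ/h = -10.683 kW
Heat removed = 640.97 kJ/min

Q_out = 641 kJ/min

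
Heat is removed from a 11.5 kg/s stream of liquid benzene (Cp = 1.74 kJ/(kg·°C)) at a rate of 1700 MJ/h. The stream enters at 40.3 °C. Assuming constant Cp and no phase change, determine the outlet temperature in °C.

Q = 1700 MJ/h = 472.22 kJ/s
ΔT = Q/(ṁ·Cp) = 472.22/(11.5×1.74) = 23.599 K
T_out = 40.3 − 23.599 = 16.701 °C

T_out = 16.7 °C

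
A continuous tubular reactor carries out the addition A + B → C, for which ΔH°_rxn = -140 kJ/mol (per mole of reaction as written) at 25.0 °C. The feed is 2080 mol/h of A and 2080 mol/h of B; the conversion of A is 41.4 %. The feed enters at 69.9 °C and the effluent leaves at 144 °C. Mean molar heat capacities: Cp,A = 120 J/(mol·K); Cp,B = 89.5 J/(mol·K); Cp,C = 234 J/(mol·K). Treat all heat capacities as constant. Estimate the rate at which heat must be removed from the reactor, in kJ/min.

Extent of reaction ξ = 0.414 × 2080 = 861.12 mol/h
Reaction term: ξ·ΔH°_rxn = 861.12 × -140 = -120560 kJ/h
Sensible, feed 69.9→25 °C: -19566 kJ/h
Outlet flows (mol/h): A 1218.9, B 1218.9, C 861.12
Sensible, products 25→144 °C: 54366 kJ/h
Q = ΔH = -85756 kJ/h = -23.821 kW
Heat removed = 1429.3 kJ/min

Q_out = 1430 kJ/min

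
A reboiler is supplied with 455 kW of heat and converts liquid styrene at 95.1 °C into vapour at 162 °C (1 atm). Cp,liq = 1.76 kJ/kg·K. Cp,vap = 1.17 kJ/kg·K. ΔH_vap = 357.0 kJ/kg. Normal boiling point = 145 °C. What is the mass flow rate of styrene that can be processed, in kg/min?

Δh = 1.76×(145−95.1) + 357.0 + 1.17×(162−145) = 464.71 kJ/kg
Q = 455 kW = 455 kJ/s = 27300 kJ/min
ṁ = Q/Δh = 27300 / 464.71 = 58.746 kg/min

ṁ = 58.7 kg/min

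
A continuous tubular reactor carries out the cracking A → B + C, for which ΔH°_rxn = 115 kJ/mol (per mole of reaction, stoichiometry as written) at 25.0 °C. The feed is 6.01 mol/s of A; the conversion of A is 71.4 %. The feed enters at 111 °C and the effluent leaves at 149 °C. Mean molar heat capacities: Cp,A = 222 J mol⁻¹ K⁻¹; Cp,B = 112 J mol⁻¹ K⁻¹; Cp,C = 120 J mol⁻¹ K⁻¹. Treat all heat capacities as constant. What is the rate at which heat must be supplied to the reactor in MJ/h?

Q_in = 1980 MJ/h

Extent of reaction ξ = 0.714 × 6.01 = 4.2911 mol/s
Reaction term: ξ·ΔH°_rxn = 4.2911 × 115 = 493.48 kJ/s
Sensible, feed 111→25 °C: -114.74 kJ/s
Outlet flows (mol/s): A 1.7189, B 4.2911, C 4.2911
Sensible, products 25→149 °C: 170.76 kJ/s
Q = ΔH = 549.5 kJ/s = 549.5 kW
Heat supplied = 1978.2 MJ/h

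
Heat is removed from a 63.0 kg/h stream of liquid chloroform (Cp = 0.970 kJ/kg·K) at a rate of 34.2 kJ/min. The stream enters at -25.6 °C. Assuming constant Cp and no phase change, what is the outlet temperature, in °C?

T_out = -59.2 °C

Q = 34.2 kJ/min = 2052 kJ/h
ΔT = Q/(ṁ·Cp) = 2052/(63.0×0.970) = 33.579 K
T_out = -25.6 − 33.579 = -59.179 °C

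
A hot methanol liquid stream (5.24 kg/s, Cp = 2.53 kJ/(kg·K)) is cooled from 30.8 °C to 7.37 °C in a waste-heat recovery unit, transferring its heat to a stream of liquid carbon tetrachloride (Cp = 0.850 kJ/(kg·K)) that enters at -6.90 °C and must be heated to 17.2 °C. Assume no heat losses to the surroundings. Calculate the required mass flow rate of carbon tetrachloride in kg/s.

Heat released by hot stream: Q = 5.24 × 2.53 × (30.8 − 7.37) = 310.62 kJ/s
Energy balance on cold side (adiabatic exchanger): Q = ṁ_c·Cp_c·(T_c,out − T_c,in)
ṁ_c = 310.62 / [0.850 × (17.2 − -6.90)] = 15.163 kg/s

ṁ_c = 15.2 kg/s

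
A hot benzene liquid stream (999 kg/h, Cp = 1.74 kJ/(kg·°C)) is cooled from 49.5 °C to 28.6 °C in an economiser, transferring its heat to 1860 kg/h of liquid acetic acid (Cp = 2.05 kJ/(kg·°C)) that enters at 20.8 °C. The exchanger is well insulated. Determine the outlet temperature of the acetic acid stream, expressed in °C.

Heat released by hot stream: Q = 999 × 1.74 × (49.5 − 28.6) = 36330 kJ/h
Energy balance on cold side (adiabatic exchanger): Q = ṁ_c·Cp_c·(T_c,out − T_c,in)
T_c,out = 20.8 + 36330/(1860 × 2.05) = 30.328 °C

T_c,out = 30.3 °C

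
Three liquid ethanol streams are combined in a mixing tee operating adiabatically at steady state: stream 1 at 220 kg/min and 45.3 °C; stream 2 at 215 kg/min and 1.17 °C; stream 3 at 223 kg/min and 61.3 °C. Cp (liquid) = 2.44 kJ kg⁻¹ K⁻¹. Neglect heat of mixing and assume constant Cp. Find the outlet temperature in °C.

T_out = 36.3 °C

Adiabatic, steady state ⇒ Σ ṁᵢCp,ᵢ(T_out − Tᵢ) = 0
Σ ṁᵢCp,ᵢTᵢ = 220×2.44×45.3 + 215×2.44×1.17 + 223×2.44×61.3 = 58285
Σ ṁᵢCp,ᵢ = 220×2.44 + 215×2.44 + 223×2.44 = 1605.5
T_out = 58285 / 1605.5 = 36.303 °C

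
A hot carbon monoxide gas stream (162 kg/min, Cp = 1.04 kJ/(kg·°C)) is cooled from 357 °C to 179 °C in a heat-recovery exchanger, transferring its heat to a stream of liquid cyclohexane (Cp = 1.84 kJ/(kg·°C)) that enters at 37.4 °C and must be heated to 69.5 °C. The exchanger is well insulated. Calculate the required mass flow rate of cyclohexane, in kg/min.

ṁ_c = 508 kg/min

Heat released by hot stream: Q = 162 × 1.04 × (357 − 179) = 29989 kJ/min
Energy balance on cold side (adiabatic exchanger): Q = ṁ_c·Cp_c·(T_c,out − T_c,in)
ṁ_c = 29989 / [1.84 × (69.5 − 37.4)] = 507.74 kg/min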